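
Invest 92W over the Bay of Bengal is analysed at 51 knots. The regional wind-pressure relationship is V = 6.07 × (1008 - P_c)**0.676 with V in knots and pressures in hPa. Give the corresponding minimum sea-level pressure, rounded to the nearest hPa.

ΔP = (V / 6.07)^(1/0.676) = (51/6.07)^1.479.
51/6.07 = 8.402; 8.402^1.479 ≈ 23.30 hPa.
P_c = 1008 − 23.30 = 984.70 ≈ 985 hPa.

985 hPa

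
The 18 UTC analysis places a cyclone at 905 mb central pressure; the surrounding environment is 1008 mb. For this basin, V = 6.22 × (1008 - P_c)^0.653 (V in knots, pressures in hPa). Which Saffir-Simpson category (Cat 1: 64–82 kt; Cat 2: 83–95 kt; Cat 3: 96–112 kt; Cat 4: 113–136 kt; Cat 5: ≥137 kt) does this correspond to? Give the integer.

ΔP = 1008 − 905 = 103 mb.
V ≈ 6.22 × 103^0.653 = 6.22 × 20.62 ≈ 128 kt.
128 kt falls in the Category 4 band.

4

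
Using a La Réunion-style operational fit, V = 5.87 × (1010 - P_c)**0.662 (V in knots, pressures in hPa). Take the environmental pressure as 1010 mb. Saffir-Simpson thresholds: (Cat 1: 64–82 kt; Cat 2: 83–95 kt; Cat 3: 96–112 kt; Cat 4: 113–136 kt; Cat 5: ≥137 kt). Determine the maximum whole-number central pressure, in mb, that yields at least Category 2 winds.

955 mb

Category 2 begins at V = 83 kt.
Required ΔP = (83/5.87)^(1/0.662) = 14.140^1.511 ≈ 54.68 mb.
P_c ≤ 1010 − 54.68 = 955.32, so the highest integer P_c is 955 mb.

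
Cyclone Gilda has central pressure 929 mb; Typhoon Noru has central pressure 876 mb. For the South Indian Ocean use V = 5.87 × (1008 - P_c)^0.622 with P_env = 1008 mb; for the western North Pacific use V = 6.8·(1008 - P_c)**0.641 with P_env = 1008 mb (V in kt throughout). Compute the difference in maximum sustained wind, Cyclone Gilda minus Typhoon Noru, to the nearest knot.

-67 kt

Cyclone Gilda: ΔP = 79; V ≈ 5.87 × 79^0.622 ≈ 88.91 kt.
Typhoon Noru: ΔP = 132; V ≈ 6.8 × 132^0.641 ≈ 155.52 kt.
Difference ≈ 88.91 − 155.52 = -66.61 → -67 kt.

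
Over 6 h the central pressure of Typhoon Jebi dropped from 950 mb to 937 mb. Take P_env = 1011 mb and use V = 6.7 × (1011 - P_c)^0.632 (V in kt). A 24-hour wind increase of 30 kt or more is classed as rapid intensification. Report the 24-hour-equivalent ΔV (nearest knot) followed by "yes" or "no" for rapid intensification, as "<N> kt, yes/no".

V₁: ΔP = 61, V ≈ 6.7 × 61^0.632 ≈ 90.03 kt.
V₂: ΔP = 74, V ≈ 6.7 × 74^0.632 ≈ 101.73 kt.
ΔV over 6 h = 11.70 kt → 24 h equivalent = 11.70 × 24/6 ≈ 46.80 kt.
47 kt ≥ 30 kt ⇒ rapid intensification.

47 kt, yes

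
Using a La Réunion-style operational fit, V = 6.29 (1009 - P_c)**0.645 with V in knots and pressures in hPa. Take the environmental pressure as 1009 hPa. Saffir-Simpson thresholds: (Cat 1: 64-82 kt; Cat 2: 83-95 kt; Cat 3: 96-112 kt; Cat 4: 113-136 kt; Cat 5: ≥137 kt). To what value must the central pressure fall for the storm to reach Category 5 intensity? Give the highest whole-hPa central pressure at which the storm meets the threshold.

Category 5 begins at V = 137 kt.
Required ΔP = (137/6.29)^(1/0.645) = 21.781^1.550 ≈ 118.72 hPa.
P_c ≤ 1009 − 118.72 = 890.28, so the highest integer P_c is 890 hPa.

890 hPa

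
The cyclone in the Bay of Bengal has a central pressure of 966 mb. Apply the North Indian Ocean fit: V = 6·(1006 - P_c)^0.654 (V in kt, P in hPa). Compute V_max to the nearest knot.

67 kt

ΔP = 1006 − 966 = 40 mb.
40^0.654 ≈ 11.162.
V ≈ 6 × 11.162 ≈ 67.0 kt.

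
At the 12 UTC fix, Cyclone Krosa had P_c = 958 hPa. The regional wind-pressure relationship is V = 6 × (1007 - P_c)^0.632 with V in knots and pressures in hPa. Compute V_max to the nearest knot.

ΔP = 1007 − 958 = 49 hPa.
49^0.632 ≈ 11.700.
V ≈ 6 × 11.700 ≈ 70.2 kt.

70 kt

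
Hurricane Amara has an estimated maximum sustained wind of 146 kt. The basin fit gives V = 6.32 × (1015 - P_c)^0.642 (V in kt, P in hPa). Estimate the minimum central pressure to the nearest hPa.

882 hPa

ΔP = (V / 6.32)^(1/0.642) = (146/6.32)^1.558.
146/6.32 = 23.101; 23.101^1.558 ≈ 133.06 hPa.
P_c = 1015 − 133.06 = 881.94 ≈ 882 hPa.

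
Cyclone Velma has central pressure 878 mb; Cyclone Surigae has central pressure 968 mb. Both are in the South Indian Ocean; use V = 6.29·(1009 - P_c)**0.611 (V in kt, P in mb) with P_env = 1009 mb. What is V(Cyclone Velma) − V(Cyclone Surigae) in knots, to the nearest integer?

63 kt

Cyclone Velma: ΔP = 131; V ≈ 6.29 × 131^0.611 ≈ 123.68 kt.
Cyclone Surigae: ΔP = 41; V ≈ 6.29 × 41^0.611 ≈ 60.82 kt.
Difference ≈ 123.68 − 60.82 = 62.86 → 63 kt.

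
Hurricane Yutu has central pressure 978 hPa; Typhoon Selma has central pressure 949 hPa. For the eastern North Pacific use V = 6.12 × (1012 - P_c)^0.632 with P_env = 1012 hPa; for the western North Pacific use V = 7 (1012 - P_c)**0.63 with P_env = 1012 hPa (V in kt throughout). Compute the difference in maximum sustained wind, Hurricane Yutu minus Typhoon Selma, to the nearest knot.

Hurricane Yutu: ΔP = 34; V ≈ 6.12 × 34^0.632 ≈ 56.84 kt.
Typhoon Selma: ΔP = 63; V ≈ 7 × 63^0.63 ≈ 95.21 kt.
Difference ≈ 56.84 − 95.21 = -38.37 → -38 kt.

-38 kt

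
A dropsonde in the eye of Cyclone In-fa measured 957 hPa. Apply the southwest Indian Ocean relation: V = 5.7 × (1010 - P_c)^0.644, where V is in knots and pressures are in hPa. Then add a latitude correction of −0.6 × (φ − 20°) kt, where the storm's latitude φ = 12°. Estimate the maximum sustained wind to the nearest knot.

ΔP = 1010 − 957 = 53 hPa.
53^0.644 ≈ 12.895.
V ≈ 5.7 × 12.895 ≈ 73.5 kt.
Latitude correction: −0.6 × (12 − 20) = 4.8 kt.
Corrected V ≈ 78.3 kt → 78 kt.

78 kt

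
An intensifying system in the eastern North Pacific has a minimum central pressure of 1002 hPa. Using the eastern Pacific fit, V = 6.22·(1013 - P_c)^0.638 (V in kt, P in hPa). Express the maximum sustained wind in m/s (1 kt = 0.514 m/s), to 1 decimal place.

14.8 m/s

ΔP = 1013 − 1002 = 11 hPa.
V ≈ 6.22 × 11^0.638 = 6.22 × 4.618 ≈ 28.721 kt.
28.721 × 0.514 ≈ 14.76 m/s → 14.8 m/s.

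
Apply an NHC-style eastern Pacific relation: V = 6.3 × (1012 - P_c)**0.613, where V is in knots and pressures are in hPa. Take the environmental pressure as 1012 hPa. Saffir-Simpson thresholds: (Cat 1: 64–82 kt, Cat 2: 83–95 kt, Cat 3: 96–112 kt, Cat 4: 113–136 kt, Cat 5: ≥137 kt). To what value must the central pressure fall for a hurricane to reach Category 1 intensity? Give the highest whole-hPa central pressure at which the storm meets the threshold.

968 hPa

Category 1 begins at V = 64 kt.
Required ΔP = (64/6.3)^(1/0.613) = 10.159^1.631 ≈ 43.90 hPa.
P_c ≤ 1012 − 43.90 = 968.10, so the highest integer P_c is 968 hPa.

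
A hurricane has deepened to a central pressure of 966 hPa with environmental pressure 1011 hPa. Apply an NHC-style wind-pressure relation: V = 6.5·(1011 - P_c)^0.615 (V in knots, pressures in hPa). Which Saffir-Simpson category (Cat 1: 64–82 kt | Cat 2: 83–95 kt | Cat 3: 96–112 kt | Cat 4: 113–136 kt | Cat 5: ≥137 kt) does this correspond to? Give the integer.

1

ΔP = 1011 − 966 = 45 hPa.
V ≈ 6.5 × 45^0.615 = 6.5 × 10.39 ≈ 68 kt.
68 kt falls in the Category 1 band.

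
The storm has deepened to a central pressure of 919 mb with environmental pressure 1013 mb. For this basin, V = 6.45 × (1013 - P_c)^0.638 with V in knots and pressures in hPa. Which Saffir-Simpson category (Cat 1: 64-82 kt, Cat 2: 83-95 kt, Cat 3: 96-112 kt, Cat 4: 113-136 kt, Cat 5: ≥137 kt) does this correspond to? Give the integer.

4

ΔP = 1013 − 919 = 94 mb.
V ≈ 6.45 × 94^0.638 = 6.45 × 18.15 ≈ 117 kt.
117 kt falls in the Category 4 band.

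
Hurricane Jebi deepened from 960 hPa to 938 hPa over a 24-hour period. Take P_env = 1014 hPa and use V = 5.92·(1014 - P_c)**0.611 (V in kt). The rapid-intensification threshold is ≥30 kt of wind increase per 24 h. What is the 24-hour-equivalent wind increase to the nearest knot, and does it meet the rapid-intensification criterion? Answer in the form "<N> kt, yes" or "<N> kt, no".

V₁: ΔP = 54, V ≈ 5.92 × 54^0.611 ≈ 67.74 kt.
V₂: ΔP = 76, V ≈ 5.92 × 76^0.611 ≈ 83.46 kt.
ΔV over 24 h = 15.72 kt → 24 h equivalent = 15.72 × 24/24 ≈ 15.72 kt.
16 kt < 30 kt ⇒ not rapid intensification.

16 kt, no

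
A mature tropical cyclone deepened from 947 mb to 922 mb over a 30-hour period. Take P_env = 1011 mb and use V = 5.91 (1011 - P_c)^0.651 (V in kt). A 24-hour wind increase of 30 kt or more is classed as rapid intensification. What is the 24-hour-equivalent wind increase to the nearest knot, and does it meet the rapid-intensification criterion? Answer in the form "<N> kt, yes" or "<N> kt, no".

17 kt, no

V₁: ΔP = 64, V ≈ 5.91 × 64^0.651 ≈ 88.60 kt.
V₂: ΔP = 89, V ≈ 5.91 × 89^0.651 ≈ 109.81 kt.
ΔV over 30 h = 21.21 kt → 24 h equivalent = 21.21 × 24/30 ≈ 16.97 kt.
17 kt < 30 kt ⇒ not rapid intensification.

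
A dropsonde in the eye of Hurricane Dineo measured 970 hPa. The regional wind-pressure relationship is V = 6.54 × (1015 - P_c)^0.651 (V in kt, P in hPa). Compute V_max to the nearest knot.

ΔP = 1015 − 970 = 45 hPa.
45^0.651 ≈ 11.919.
V ≈ 6.54 × 11.919 ≈ 78.0 kt.

78 kt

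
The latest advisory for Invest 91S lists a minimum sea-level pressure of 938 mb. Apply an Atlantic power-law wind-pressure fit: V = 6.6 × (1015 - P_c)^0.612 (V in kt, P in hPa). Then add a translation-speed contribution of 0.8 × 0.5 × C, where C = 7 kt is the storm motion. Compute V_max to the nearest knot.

97 kt

ΔP = 1015 − 938 = 77 mb.
77^0.612 ≈ 14.274.
V ≈ 6.6 × 14.274 ≈ 94.2 kt.
Translation term: 0.8 × 0.5 × 7 = 2.8 kt.
Corrected V ≈ 97 kt → 97 kt.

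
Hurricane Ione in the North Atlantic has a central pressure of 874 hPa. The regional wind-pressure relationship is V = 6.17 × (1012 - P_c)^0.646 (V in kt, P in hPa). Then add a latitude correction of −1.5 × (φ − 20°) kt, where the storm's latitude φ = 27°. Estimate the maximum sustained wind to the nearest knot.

ΔP = 1012 − 874 = 138 hPa.
138^0.646 ≈ 24.119.
V ≈ 6.17 × 24.119 ≈ 148.8 kt.
Latitude correction: −1.5 × (27 − 20) = -10.5 kt.
Corrected V ≈ 138.3 kt → 138 kt.

138 kt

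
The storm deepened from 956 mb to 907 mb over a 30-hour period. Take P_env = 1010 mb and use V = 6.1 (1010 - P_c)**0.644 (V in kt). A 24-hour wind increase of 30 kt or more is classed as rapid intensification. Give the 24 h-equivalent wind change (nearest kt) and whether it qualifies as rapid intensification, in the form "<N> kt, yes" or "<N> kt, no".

V₁: ΔP = 54, V ≈ 6.1 × 54^0.644 ≈ 79.61 kt.
V₂: ΔP = 103, V ≈ 6.1 × 103^0.644 ≈ 120.67 kt.
ΔV over 30 h = 41.06 kt → 24 h equivalent = 41.06 × 24/30 ≈ 32.85 kt.
33 kt ≥ 30 kt ⇒ rapid intensification.

33 kt, yes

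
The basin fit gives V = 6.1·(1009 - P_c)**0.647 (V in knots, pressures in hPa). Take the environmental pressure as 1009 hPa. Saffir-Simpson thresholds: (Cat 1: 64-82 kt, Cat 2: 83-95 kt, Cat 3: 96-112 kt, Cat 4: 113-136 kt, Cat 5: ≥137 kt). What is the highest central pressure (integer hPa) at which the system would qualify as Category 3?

938 hPa

Category 3 begins at V = 96 kt.
Required ΔP = (96/6.1)^(1/0.647) = 15.738^1.546 ≈ 70.79 hPa.
P_c ≤ 1009 − 70.79 = 938.21, so the highest integer P_c is 938 hPa.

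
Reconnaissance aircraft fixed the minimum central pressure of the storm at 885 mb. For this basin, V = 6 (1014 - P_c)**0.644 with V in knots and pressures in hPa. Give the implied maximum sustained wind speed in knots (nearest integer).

ΔP = 1014 − 885 = 129 mb.
129^0.644 ≈ 22.868.
V ≈ 6 × 22.868 ≈ 137.2 kt.

137 kt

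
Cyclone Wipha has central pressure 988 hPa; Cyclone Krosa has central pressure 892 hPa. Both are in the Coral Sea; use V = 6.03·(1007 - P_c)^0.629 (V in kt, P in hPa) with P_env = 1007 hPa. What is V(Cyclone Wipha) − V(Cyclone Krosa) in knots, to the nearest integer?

Cyclone Wipha: ΔP = 19; V ≈ 6.03 × 19^0.629 ≈ 38.43 kt.
Cyclone Krosa: ΔP = 115; V ≈ 6.03 × 115^0.629 ≈ 119.26 kt.
Difference ≈ 38.43 − 119.26 = -80.83 → -81 kt.

-81 kt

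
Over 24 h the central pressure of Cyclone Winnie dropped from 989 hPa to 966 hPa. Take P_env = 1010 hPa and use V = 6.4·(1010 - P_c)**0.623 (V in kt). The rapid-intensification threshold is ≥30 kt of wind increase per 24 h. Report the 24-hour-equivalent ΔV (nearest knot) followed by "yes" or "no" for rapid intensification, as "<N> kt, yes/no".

25 kt, no

V₁: ΔP = 21, V ≈ 6.4 × 21^0.623 ≈ 42.65 kt.
V₂: ΔP = 44, V ≈ 6.4 × 44^0.623 ≈ 67.62 kt.
ΔV over 24 h = 24.97 kt → 24 h equivalent = 24.97 × 24/24 ≈ 24.97 kt.
25 kt < 30 kt ⇒ not rapid intensification.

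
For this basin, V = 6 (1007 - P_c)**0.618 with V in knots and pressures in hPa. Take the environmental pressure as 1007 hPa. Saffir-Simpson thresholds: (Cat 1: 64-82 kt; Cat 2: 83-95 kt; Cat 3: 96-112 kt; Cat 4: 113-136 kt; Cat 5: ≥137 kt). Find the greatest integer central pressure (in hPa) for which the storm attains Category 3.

918 hPa

Category 3 begins at V = 96 kt.
Required ΔP = (96/6)^(1/0.618) = 16.000^1.618 ≈ 88.80 hPa.
P_c ≤ 1007 − 88.80 = 918.20, so the highest integer P_c is 918 hPa.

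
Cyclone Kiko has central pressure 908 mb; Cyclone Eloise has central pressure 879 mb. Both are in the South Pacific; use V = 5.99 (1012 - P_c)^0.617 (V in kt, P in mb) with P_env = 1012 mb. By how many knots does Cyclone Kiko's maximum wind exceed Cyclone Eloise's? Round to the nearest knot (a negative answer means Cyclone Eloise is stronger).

-17 kt

Cyclone Kiko: ΔP = 104; V ≈ 5.99 × 104^0.617 ≈ 105.18 kt.
Cyclone Eloise: ΔP = 133; V ≈ 5.99 × 133^0.617 ≈ 122.42 kt.
Difference ≈ 105.18 − 122.42 = -17.24 → -17 kt.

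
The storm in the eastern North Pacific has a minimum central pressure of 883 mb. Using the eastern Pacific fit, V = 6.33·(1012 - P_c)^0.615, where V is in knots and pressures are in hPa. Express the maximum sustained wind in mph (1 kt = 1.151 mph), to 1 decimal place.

ΔP = 1012 − 883 = 129 mb.
V ≈ 6.33 × 129^0.615 = 6.33 × 19.862 ≈ 125.723 kt.
125.723 × 1.151 ≈ 144.71 mph → 144.7 mph.

144.7 mph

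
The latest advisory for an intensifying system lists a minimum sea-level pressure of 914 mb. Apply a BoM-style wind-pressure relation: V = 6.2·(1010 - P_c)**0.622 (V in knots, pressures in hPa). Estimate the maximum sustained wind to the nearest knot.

ΔP = 1010 − 914 = 96 mb.
96^0.622 ≈ 17.099.
V ≈ 6.2 × 17.099 ≈ 106.0 kt.

106 kt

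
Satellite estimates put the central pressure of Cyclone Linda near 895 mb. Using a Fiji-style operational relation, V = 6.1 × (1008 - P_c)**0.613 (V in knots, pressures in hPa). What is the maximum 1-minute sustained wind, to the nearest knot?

ΔP = 1008 − 895 = 113 mb.
113^0.613 ≈ 18.136.
V ≈ 6.1 × 18.136 ≈ 110.6 kt.

111 kt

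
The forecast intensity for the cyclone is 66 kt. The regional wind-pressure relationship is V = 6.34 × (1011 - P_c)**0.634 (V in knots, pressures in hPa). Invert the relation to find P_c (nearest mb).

ΔP = (V / 6.34)^(1/0.634) = (66/6.34)^1.577.
66/6.34 = 10.410; 10.410^1.577 ≈ 40.25 mb.
P_c = 1011 − 40.25 = 970.75 ≈ 971 mb.

971 mb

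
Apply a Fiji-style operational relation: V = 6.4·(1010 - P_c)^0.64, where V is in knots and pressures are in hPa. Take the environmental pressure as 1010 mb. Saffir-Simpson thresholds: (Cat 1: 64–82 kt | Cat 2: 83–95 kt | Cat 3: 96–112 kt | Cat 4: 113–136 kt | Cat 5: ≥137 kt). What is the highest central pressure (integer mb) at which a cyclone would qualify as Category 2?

Category 2 begins at V = 83 kt.
Required ΔP = (83/6.4)^(1/0.64) = 12.969^1.562 ≈ 54.82 mb.
P_c ≤ 1010 − 54.82 = 955.18, so the highest integer P_c is 955 mb.

955 mb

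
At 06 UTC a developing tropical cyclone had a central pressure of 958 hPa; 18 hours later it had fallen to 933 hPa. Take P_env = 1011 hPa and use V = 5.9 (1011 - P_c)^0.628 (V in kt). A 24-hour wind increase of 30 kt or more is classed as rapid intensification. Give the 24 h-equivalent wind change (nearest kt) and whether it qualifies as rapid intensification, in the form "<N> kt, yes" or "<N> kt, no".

V₁: ΔP = 53, V ≈ 5.9 × 53^0.628 ≈ 71.40 kt.
V₂: ΔP = 78, V ≈ 5.9 × 78^0.628 ≈ 91.01 kt.
ΔV over 18 h = 19.61 kt → 24 h equivalent = 19.61 × 24/18 ≈ 26.15 kt.
26 kt < 30 kt ⇒ not rapid intensification.

26 kt, no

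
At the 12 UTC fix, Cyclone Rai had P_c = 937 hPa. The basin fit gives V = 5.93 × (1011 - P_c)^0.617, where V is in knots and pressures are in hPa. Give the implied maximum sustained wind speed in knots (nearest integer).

ΔP = 1011 − 937 = 74 hPa.
74^0.617 ≈ 14.234.
V ≈ 5.93 × 14.234 ≈ 84.4 kt.

84 kt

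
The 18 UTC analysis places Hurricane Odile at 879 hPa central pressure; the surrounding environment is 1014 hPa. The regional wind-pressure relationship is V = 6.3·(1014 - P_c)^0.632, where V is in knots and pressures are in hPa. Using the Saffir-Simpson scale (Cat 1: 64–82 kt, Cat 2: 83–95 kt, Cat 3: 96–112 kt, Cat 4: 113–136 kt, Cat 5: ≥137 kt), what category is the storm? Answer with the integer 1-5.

ΔP = 1014 − 879 = 135 hPa.
V ≈ 6.3 × 135^0.632 = 6.3 × 22.20 ≈ 140 kt.
140 kt falls in the Category 5 band.

5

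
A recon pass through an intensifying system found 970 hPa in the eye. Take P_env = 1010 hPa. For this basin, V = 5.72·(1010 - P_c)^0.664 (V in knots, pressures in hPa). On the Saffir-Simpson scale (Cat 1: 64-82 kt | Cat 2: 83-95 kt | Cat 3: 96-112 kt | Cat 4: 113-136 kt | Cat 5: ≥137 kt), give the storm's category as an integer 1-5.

ΔP = 1010 − 970 = 40 hPa.
V ≈ 5.72 × 40^0.664 = 5.72 × 11.58 ≈ 66 kt.
66 kt falls in the Category 1 band.

1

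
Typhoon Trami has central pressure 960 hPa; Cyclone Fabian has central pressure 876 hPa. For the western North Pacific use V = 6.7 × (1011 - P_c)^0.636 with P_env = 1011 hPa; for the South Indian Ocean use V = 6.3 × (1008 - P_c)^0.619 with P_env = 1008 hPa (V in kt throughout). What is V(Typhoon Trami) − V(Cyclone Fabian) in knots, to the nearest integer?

Typhoon Trami: ΔP = 51; V ≈ 6.7 × 51^0.636 ≈ 81.68 kt.
Cyclone Fabian: ΔP = 132; V ≈ 6.3 × 132^0.619 ≈ 129.41 kt.
Difference ≈ 81.68 − 129.41 = -47.73 → -48 kt.

-48 kt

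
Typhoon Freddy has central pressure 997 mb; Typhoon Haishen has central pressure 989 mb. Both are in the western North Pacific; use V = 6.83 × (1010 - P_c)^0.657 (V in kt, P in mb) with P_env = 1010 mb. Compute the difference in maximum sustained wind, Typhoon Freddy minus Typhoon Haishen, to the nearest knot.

-14 kt

Typhoon Freddy: ΔP = 13; V ≈ 6.83 × 13^0.657 ≈ 36.84 kt.
Typhoon Haishen: ΔP = 21; V ≈ 6.83 × 21^0.657 ≈ 50.48 kt.
Difference ≈ 36.84 − 50.48 = -13.64 → -14 kt.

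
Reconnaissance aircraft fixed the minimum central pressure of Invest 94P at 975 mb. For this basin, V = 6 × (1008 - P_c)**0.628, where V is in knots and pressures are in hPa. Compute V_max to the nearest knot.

54 kt

ΔP = 1008 − 975 = 33 mb.
33^0.628 ≈ 8.987.
V ≈ 6 × 8.987 ≈ 53.9 kt.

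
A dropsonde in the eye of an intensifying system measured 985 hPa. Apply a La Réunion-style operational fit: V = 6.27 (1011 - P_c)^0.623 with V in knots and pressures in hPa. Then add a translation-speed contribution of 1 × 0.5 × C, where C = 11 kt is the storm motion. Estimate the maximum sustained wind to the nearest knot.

53 kt

ΔP = 1011 − 985 = 26 hPa.
26^0.623 ≈ 7.613.
V ≈ 6.27 × 7.613 ≈ 47.7 kt.
Translation term: 1 × 0.5 × 11 = 5.5 kt.
Corrected V ≈ 53.2 kt → 53 kt.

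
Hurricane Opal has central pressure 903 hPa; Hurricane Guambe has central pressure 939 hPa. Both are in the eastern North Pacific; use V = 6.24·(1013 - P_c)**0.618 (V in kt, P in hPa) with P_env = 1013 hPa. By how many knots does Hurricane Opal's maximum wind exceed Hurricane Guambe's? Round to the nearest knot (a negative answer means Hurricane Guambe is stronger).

Hurricane Opal: ΔP = 110; V ≈ 6.24 × 110^0.618 ≈ 113.96 kt.
Hurricane Guambe: ΔP = 74; V ≈ 6.24 × 74^0.618 ≈ 89.20 kt.
Difference ≈ 113.96 − 89.20 = 24.76 → 25 kt.

25 kt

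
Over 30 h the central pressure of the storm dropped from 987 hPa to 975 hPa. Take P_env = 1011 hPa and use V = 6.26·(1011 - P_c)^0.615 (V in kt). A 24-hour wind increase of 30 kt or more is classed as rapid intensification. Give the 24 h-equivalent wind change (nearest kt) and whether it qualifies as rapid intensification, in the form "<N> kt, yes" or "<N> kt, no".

V₁: ΔP = 24, V ≈ 6.26 × 24^0.615 ≈ 44.20 kt.
V₂: ΔP = 36, V ≈ 6.26 × 36^0.615 ≈ 56.72 kt.
ΔV over 30 h = 12.52 kt → 24 h equivalent = 12.52 × 24/30 ≈ 10.02 kt.
10 kt < 30 kt ⇒ not rapid intensification.

10 kt, no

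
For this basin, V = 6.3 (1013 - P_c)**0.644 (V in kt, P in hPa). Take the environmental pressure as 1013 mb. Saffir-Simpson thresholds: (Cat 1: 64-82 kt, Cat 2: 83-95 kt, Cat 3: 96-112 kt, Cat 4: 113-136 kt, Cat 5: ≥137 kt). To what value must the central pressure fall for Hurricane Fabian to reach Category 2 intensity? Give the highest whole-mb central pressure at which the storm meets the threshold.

958 mb

Category 2 begins at V = 83 kt.
Required ΔP = (83/6.3)^(1/0.644) = 13.175^1.553 ≈ 54.79 mb.
P_c ≤ 1013 − 54.79 = 958.21, so the highest integer P_c is 958 mb.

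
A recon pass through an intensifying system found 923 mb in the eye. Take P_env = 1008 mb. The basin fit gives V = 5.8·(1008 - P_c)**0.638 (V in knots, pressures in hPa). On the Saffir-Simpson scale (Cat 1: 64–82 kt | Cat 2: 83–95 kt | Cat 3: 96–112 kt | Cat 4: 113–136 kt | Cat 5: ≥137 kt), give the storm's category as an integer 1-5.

3

ΔP = 1008 − 923 = 85 mb.
V ≈ 5.8 × 85^0.638 = 5.8 × 17.02 ≈ 99 kt.
99 kt falls in the Category 3 band.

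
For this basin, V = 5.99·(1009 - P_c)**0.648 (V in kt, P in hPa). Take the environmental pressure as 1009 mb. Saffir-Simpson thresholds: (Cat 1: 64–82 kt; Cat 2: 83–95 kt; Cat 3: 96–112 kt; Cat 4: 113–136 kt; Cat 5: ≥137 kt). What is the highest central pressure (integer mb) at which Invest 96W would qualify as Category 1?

970 mb

Category 1 begins at V = 64 kt.
Required ΔP = (64/5.99)^(1/0.648) = 10.684^1.543 ≈ 38.69 mb.
P_c ≤ 1009 − 38.69 = 970.31, so the highest integer P_c is 970 mb.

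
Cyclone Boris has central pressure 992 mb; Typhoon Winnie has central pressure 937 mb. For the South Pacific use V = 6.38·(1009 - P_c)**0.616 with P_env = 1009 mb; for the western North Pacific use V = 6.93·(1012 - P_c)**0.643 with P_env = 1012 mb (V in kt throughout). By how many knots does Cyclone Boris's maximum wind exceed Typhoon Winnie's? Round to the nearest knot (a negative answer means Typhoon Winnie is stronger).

Cyclone Boris: ΔP = 17; V ≈ 6.38 × 17^0.616 ≈ 36.54 kt.
Typhoon Winnie: ΔP = 75; V ≈ 6.93 × 75^0.643 ≈ 111.28 kt.
Difference ≈ 36.54 − 111.28 = -74.74 → -75 kt.

-75 kt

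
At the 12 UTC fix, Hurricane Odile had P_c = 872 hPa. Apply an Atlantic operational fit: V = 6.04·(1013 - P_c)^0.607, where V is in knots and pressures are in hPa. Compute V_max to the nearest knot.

122 kt

ΔP = 1013 − 872 = 141 hPa.
141^0.607 ≈ 20.164.
V ≈ 6.04 × 20.164 ≈ 121.8 kt.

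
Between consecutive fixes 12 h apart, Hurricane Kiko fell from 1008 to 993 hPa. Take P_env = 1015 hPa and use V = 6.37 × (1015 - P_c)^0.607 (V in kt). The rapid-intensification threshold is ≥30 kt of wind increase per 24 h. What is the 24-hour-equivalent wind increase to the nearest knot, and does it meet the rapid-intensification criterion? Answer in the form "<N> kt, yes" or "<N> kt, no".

42 kt, yes

V₁: ΔP = 7, V ≈ 6.37 × 7^0.607 ≈ 20.75 kt.
V₂: ΔP = 22, V ≈ 6.37 × 22^0.607 ≈ 41.59 kt.
ΔV over 12 h = 20.84 kt → 24 h equivalent = 20.84 × 24/12 ≈ 41.68 kt.
42 kt ≥ 30 kt ⇒ rapid intensification.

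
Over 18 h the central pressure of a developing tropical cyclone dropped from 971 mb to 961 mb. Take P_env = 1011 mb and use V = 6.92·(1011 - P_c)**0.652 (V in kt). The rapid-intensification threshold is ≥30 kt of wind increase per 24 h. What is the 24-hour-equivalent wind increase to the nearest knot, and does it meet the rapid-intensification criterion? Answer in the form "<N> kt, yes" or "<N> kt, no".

V₁: ΔP = 40, V ≈ 6.92 × 40^0.652 ≈ 76.67 kt.
V₂: ΔP = 50, V ≈ 6.92 × 50^0.652 ≈ 88.68 kt.
ΔV over 18 h = 12.01 kt → 24 h equivalent = 12.01 × 24/18 ≈ 16.01 kt.
16 kt < 30 kt ⇒ not rapid intensification.

16 kt, no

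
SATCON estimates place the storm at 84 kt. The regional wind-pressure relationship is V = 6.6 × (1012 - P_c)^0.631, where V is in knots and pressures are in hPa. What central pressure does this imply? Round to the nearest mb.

956 mb

ΔP = (V / 6.6)^(1/0.631) = (84/6.6)^1.585.
84/6.6 = 12.727; 12.727^1.585 ≈ 56.33 mb.
P_c = 1012 − 56.33 = 955.67 ≈ 956 mb.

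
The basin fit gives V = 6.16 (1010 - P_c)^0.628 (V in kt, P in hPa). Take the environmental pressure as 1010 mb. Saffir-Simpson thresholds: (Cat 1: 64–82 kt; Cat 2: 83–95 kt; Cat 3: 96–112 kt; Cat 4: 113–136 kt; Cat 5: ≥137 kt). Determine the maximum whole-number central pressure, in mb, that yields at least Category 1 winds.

Category 1 begins at V = 64 kt.
Required ΔP = (64/6.16)^(1/0.628) = 10.390^1.592 ≈ 41.57 mb.
P_c ≤ 1010 − 41.57 = 968.43, so the highest integer P_c is 968 mb.

968 mb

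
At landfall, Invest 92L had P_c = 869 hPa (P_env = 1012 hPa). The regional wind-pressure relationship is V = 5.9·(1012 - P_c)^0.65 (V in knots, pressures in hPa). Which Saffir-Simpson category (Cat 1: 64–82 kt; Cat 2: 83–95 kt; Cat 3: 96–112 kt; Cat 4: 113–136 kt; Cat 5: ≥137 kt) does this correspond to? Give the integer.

ΔP = 1012 − 869 = 143 hPa.
V ≈ 5.9 × 143^0.65 = 5.9 × 25.17 ≈ 149 kt.
149 kt falls in the Category 5 band.

5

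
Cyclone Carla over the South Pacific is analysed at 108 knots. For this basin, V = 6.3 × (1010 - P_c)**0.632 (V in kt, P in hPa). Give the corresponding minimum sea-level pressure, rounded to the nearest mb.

920 mb

ΔP = (V / 6.3)^(1/0.632) = (108/6.3)^1.582.
108/6.3 = 17.143; 17.143^1.582 ≈ 89.67 mb.
P_c = 1010 − 89.67 = 920.33 ≈ 920 mb.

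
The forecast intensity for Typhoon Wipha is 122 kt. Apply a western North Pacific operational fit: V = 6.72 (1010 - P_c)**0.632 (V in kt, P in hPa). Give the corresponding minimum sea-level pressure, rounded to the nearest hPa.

ΔP = (V / 6.72)^(1/0.632) = (122/6.72)^1.582.
122/6.72 = 18.155; 18.155^1.582 ≈ 98.19 hPa.
P_c = 1010 − 98.19 = 911.81 ≈ 912 hPa.

912 hPa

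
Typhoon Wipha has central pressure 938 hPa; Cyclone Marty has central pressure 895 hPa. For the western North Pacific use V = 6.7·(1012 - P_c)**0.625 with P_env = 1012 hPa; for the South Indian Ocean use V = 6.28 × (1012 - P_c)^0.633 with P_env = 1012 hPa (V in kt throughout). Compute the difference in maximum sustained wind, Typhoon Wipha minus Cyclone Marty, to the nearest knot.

Typhoon Wipha: ΔP = 74; V ≈ 6.7 × 74^0.625 ≈ 98.71 kt.
Cyclone Marty: ΔP = 117; V ≈ 6.28 × 117^0.633 ≈ 127.97 kt.
Difference ≈ 98.71 − 127.97 = -29.26 → -29 kt.

-29 kt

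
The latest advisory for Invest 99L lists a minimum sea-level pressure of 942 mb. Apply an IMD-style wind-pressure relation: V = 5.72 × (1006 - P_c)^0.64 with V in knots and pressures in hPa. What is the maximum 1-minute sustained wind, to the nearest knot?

ΔP = 1006 − 942 = 64 mb.
64^0.64 ≈ 14.320.
V ≈ 5.72 × 14.320 ≈ 81.9 kt.

82 kt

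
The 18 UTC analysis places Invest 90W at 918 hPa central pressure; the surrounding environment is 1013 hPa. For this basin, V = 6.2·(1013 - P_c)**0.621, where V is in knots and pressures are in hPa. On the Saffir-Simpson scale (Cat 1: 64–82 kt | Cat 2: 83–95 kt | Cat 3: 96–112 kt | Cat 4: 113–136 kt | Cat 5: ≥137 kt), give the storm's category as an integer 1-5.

ΔP = 1013 − 918 = 95 hPa.
V ≈ 6.2 × 95^0.621 = 6.2 × 16.91 ≈ 105 kt.
105 kt falls in the Category 3 band.

3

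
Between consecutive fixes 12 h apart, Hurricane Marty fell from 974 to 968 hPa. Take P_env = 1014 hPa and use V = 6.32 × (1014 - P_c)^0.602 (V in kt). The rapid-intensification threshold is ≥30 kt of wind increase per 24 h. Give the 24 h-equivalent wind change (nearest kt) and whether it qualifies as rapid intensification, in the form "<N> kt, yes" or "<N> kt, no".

10 kt, no

V₁: ΔP = 40, V ≈ 6.32 × 40^0.602 ≈ 58.23 kt.
V₂: ΔP = 46, V ≈ 6.32 × 46^0.602 ≈ 63.34 kt.
ΔV over 12 h = 5.11 kt → 24 h equivalent = 5.11 × 24/12 ≈ 10.22 kt.
10 kt < 30 kt ⇒ not rapid intensification.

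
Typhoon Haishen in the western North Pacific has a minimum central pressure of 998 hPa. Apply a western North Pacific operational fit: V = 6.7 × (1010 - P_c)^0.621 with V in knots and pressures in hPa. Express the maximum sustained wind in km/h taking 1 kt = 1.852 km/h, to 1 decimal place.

ΔP = 1010 − 998 = 12 hPa.
V ≈ 6.7 × 12^0.621 = 6.7 × 4.679 ≈ 31.351 kt.
31.351 × 1.852 ≈ 58.06 km/h → 58.1 km/h.

58.1 km/h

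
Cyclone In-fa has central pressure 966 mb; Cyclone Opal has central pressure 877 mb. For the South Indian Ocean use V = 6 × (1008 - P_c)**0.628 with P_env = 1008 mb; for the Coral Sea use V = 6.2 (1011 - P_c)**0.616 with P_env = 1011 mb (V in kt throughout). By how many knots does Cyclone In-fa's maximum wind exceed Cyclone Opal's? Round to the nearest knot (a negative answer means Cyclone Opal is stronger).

-64 kt

Cyclone In-fa: ΔP = 42; V ≈ 6 × 42^0.628 ≈ 62.74 kt.
Cyclone Opal: ΔP = 134; V ≈ 6.2 × 134^0.616 ≈ 126.67 kt.
Difference ≈ 62.74 − 126.67 = -63.93 → -64 kt.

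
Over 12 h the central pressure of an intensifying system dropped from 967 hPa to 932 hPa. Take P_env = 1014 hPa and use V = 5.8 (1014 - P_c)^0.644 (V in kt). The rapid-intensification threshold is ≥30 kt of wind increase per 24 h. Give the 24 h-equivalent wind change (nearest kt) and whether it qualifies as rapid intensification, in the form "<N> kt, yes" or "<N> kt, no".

60 kt, yes

V₁: ΔP = 47, V ≈ 5.8 × 47^0.644 ≈ 69.22 kt.
V₂: ΔP = 82, V ≈ 5.8 × 82^0.644 ≈ 99.07 kt.
ΔV over 12 h = 29.85 kt → 24 h equivalent = 29.85 × 24/12 ≈ 59.70 kt.
60 kt ≥ 30 kt ⇒ rapid intensification.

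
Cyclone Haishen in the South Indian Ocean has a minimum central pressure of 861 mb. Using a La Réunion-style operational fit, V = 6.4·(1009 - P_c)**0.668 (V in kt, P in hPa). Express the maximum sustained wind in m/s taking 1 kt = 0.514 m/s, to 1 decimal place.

ΔP = 1009 − 861 = 148 mb.
V ≈ 6.4 × 148^0.668 = 6.4 × 28.167 ≈ 180.266 kt.
180.266 × 0.514 ≈ 92.66 m/s → 92.7 m/s.

92.7 m/s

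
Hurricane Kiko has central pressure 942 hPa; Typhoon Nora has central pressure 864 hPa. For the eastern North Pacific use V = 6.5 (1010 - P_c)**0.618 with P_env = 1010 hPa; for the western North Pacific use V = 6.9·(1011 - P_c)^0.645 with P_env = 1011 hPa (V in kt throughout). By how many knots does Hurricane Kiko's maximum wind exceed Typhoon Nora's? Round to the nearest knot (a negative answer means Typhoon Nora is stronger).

Hurricane Kiko: ΔP = 68; V ≈ 6.5 × 68^0.618 ≈ 88.19 kt.
Typhoon Nora: ΔP = 147; V ≈ 6.9 × 147^0.645 ≈ 172.49 kt.
Difference ≈ 88.19 − 172.49 = -84.30 → -84 kt.

-84 kt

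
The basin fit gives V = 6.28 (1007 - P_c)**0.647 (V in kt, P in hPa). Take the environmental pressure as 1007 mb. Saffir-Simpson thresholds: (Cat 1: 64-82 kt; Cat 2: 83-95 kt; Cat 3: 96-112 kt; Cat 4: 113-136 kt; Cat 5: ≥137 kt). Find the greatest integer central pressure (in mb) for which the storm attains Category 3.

939 mb

Category 3 begins at V = 96 kt.
Required ΔP = (96/6.28)^(1/0.647) = 15.287^1.546 ≈ 67.68 mb.
P_c ≤ 1007 − 67.68 = 939.32, so the highest integer P_c is 939 mb.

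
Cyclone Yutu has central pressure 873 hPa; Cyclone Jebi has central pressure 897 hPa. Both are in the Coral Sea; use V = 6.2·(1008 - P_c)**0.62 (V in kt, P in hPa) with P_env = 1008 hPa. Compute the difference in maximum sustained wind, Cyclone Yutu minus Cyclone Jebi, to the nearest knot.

15 kt

Cyclone Yutu: ΔP = 135; V ≈ 6.2 × 135^0.62 ≈ 129.78 kt.
Cyclone Jebi: ΔP = 111; V ≈ 6.2 × 111^0.62 ≈ 114.95 kt.
Difference ≈ 129.78 − 114.95 = 14.83 → 15 kt.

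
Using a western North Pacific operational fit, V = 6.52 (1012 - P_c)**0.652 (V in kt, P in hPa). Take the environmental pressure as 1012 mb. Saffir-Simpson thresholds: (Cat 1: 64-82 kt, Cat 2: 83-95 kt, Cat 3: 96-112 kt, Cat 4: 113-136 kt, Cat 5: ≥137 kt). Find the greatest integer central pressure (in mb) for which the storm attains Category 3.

Category 3 begins at V = 96 kt.
Required ΔP = (96/6.52)^(1/0.652) = 14.724^1.534 ≈ 61.87 mb.
P_c ≤ 1012 − 61.87 = 950.13, so the highest integer P_c is 950 mb.

950 mb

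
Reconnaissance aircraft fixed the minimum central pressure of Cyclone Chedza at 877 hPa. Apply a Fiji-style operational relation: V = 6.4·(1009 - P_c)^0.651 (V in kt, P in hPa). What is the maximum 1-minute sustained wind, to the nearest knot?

ΔP = 1009 − 877 = 132 hPa.
132^0.651 ≈ 24.016.
V ≈ 6.4 × 24.016 ≈ 153.7 kt.

154 kt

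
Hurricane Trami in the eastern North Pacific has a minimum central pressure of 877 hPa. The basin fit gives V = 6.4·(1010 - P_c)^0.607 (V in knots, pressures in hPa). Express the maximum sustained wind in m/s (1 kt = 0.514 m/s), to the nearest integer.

64 m/s

ΔP = 1010 − 877 = 133 hPa.
V ≈ 6.4 × 133^0.607 = 6.4 × 19.462 ≈ 124.554 kt.
124.554 × 0.514 ≈ 64.02 m/s → 64 m/s.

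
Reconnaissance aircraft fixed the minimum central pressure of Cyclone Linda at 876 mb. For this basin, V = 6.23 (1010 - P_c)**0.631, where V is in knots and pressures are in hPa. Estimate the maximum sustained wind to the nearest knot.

137 kt

ΔP = 1010 − 876 = 134 mb.
134^0.631 ≈ 21.989.
V ≈ 6.23 × 21.989 ≈ 137.0 kt.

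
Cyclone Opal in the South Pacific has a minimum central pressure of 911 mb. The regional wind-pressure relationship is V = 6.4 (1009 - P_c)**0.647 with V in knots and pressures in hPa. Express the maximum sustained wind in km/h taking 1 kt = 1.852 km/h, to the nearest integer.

ΔP = 1009 − 911 = 98 mb.
V ≈ 6.4 × 98^0.647 = 6.4 × 19.423 ≈ 124.309 kt.
124.309 × 1.852 ≈ 230.22 km/h → 230 km/h.

230 km/h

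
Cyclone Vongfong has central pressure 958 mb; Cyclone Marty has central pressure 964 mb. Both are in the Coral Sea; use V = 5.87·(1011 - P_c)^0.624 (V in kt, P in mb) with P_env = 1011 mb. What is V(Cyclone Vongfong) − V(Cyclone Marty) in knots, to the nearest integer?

Cyclone Vongfong: ΔP = 53; V ≈ 5.87 × 53^0.624 ≈ 69.92 kt.
Cyclone Marty: ΔP = 47; V ≈ 5.87 × 47^0.624 ≈ 64.87 kt.
Difference ≈ 69.92 − 64.87 = 5.05 → 5 kt.

5 kt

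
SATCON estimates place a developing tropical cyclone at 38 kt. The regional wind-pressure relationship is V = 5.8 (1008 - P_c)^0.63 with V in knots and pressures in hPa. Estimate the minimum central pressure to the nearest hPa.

ΔP = (V / 5.8)^(1/0.63) = (38/5.8)^1.587.
38/5.8 = 6.552; 6.552^1.587 ≈ 19.76 hPa.
P_c = 1008 − 19.76 = 988.24 ≈ 988 hPa.

988 hPa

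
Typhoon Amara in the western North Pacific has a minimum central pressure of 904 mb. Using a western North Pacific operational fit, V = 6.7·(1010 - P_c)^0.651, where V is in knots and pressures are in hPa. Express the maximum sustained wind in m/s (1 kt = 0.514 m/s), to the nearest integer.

ΔP = 1010 − 904 = 106 mb.
V ≈ 6.7 × 106^0.651 = 6.7 × 20.820 ≈ 139.492 kt.
139.492 × 0.514 ≈ 71.70 m/s → 72 m/s.

72 m/s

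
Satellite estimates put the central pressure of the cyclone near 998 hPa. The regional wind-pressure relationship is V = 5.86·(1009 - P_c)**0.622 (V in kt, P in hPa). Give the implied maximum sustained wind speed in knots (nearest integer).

ΔP = 1009 − 998 = 11 hPa.
11^0.622 ≈ 4.444.
V ≈ 5.86 × 4.444 ≈ 26.0 kt.

26 kt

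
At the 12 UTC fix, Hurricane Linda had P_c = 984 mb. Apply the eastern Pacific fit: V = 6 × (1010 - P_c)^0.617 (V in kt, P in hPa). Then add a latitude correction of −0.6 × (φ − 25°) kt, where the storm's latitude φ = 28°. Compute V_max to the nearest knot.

ΔP = 1010 − 984 = 26 mb.
26^0.617 ≈ 7.465.
V ≈ 6 × 7.465 ≈ 44.8 kt.
Latitude correction: −0.6 × (28 − 25) = -1.8 kt.
Corrected V ≈ 43 kt → 43 kt.

43 kt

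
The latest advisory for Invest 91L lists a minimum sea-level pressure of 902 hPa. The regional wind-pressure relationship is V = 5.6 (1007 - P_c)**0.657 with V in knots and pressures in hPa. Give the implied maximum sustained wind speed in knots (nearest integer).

ΔP = 1007 − 902 = 105 hPa.
105^0.657 ≈ 21.278.
V ≈ 5.6 × 21.278 ≈ 119.2 kt.

119 kt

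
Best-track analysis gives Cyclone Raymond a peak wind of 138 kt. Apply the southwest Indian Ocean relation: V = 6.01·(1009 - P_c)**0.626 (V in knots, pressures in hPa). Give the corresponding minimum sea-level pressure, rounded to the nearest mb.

ΔP = (V / 6.01)^(1/0.626) = (138/6.01)^1.597.
138/6.01 = 22.962; 22.962^1.597 ≈ 149.32 mb.
P_c = 1009 − 149.32 = 859.68 ≈ 860 mb.

860 mb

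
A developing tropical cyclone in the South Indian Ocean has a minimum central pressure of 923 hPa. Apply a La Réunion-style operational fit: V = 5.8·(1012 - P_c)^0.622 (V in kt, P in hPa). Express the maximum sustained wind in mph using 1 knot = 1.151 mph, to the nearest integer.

109 mph

ΔP = 1012 − 923 = 89 hPa.
V ≈ 5.8 × 89^0.622 = 5.8 × 16.313 ≈ 94.613 kt.
94.613 × 1.151 ≈ 108.90 mph → 109 mph.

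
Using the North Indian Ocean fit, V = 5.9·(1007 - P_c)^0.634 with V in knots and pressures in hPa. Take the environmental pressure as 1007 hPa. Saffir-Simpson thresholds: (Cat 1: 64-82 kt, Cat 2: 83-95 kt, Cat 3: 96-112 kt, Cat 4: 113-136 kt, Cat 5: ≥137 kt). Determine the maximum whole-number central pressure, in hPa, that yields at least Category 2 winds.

942 hPa

Category 2 begins at V = 83 kt.
Required ΔP = (83/5.9)^(1/0.634) = 14.068^1.577 ≈ 64.73 hPa.
P_c ≤ 1007 − 64.73 = 942.27, so the highest integer P_c is 942 hPa.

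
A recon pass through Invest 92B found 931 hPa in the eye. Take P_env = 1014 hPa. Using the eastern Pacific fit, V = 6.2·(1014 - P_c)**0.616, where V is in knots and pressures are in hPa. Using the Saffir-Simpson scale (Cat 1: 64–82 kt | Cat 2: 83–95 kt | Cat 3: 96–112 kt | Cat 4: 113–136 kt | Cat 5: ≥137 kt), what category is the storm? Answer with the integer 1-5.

2

ΔP = 1014 − 931 = 83 hPa.
V ≈ 6.2 × 83^0.616 = 6.2 × 15.21 ≈ 94 kt.
94 kt falls in the Category 2 band.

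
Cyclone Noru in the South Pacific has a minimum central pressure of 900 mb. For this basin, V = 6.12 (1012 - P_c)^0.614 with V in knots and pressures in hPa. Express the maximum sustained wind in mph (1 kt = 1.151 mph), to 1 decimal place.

127.7 mph

ΔP = 1012 − 900 = 112 mb.
V ≈ 6.12 × 112^0.614 = 6.12 × 18.123 ≈ 110.910 kt.
110.910 × 1.151 ≈ 127.66 mph → 127.7 mph.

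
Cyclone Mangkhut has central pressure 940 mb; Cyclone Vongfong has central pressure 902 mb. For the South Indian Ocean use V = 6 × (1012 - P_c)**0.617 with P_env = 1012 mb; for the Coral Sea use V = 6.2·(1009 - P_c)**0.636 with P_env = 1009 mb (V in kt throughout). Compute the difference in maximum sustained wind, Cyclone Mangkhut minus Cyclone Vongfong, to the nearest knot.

Cyclone Mangkhut: ΔP = 72; V ≈ 6 × 72^0.617 ≈ 83.97 kt.
Cyclone Vongfong: ΔP = 107; V ≈ 6.2 × 107^0.636 ≈ 121.08 kt.
Difference ≈ 83.97 − 121.08 = -37.11 → -37 kt.

-37 kt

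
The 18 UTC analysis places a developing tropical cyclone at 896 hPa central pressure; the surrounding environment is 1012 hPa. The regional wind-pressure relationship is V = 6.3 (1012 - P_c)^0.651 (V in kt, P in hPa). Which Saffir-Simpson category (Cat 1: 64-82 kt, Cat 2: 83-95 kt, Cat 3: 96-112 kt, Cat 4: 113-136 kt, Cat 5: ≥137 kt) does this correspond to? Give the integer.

ΔP = 1012 − 896 = 116 hPa.
V ≈ 6.3 × 116^0.651 = 6.3 × 22.08 ≈ 139 kt.
139 kt falls in the Category 5 band.

5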